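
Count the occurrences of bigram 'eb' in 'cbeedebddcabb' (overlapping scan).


Scanning 'cbeedebddcabb' for bigram 'eb':
  Position 0: 'cb' -> no
  Position 1: 'be' -> no
  Position 2: 'ee' -> no
  Position 3: 'ed' -> no
  Position 4: 'de' -> no
  Position 5: 'eb' -> MATCH
  Position 6: 'bd' -> no
  Position 7: 'dd' -> no
  Position 8: 'dc' -> no
  Position 9: 'ca' -> no
  Position 10: 'ab' -> no
  Position 11: 'bb' -> no
Total matches: 1

1


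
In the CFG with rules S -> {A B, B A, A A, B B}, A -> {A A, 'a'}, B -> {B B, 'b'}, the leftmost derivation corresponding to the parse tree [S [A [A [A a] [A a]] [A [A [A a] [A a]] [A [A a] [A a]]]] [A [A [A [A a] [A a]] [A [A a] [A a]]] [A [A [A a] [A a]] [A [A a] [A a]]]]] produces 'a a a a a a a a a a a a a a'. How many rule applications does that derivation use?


Every bracketed nonterminal node [X ...] in the tree is produced by exactly one rule application.
Reading the tree off as a leftmost derivation:
  Step 1: S  =>  A A   (applied S -> A A)
  Step 2: A A  =>  A A A   (applied A -> A A)
  Step 3: A A A  =>  A A A A   (applied A -> A A)
  Step 4: A A A A  =>  a A A A   (applied A -> a)
  Step 5: a A A A  =>  a a A A   (applied A -> a)
  Step 6: a a A A  =>  a a A A A   (applied A -> A A)
  Step 7: a a A A A  =>  a a A A A A   (applied A -> A A)
  Step 8: a a A A A A  =>  a a a A A A   (applied A -> a)
  Step 9: a a a A A A  =>  a a a a A A   (applied A -> a)
  Step 10: a a a a A A  =>  a a a a A A A   (applied A -> A A)
  Step 11: a a a a A A A  =>  a a a a a A A   (applied A -> a)
  Step 12: a a a a a A A  =>  a a a a a a A   (applied A -> a)
  Step 13: a a a a a a A  =>  a a a a a a A A   (applied A -> A A)
  Step 14: a a a a a a A A  =>  a a a a a a A A A   (applied A -> A A)
  Step 15: a a a a a a A A A  =>  a a a a a a A A A A   (applied A -> A A)
  Step 16: a a a a a a A A A A  =>  a a a a a a a A A A   (applied A -> a)
  Step 17: a a a a a a a A A A  =>  a a a a a a a a A A   (applied A -> a)
  Step 18: a a a a a a a a A A  =>  a a a a a a a a A A A   (applied A -> A A)
  Step 19: a a a a a a a a A A A  =>  a a a a a a a a a A A   (applied A -> a)
  Step 20: a a a a a a a a a A A  =>  a a a a a a a a a a A   (applied A -> a)
  Step 21: a a a a a a a a a a A  =>  a a a a a a a a a a A A   (applied A -> A A)
  Step 22: a a a a a a a a a a A A  =>  a a a a a a a a a a A A A   (applied A -> A A)
  Step 23: a a a a a a a a a a A A A  =>  a a a a a a a a a a a A A   (applied A -> a)
  Step 24: a a a a a a a a a a a A A  =>  a a a a a a a a a a a a A   (applied A -> a)
  Step 25: a a a a a a a a a a a a A  =>  a a a a a a a a a a a a A A   (applied A -> A A)
  Step 26: a a a a a a a a a a a a A A  =>  a a a a a a a a a a a a a A   (applied A -> a)
  Step 27: a a a a a a a a a a a a a A  =>  a a a a a a a a a a a a a a   (applied A -> a)
Final yield: a a a a a a a a a a a a a a
Total rewrite steps: 27

27


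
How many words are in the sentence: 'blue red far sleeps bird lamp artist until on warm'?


Counting words by splitting on spaces:
  Word 1: 'blue'
  Word 2: 'red'
  Word 3: 'far'
  Word 4: 'sleeps'
  Word 5: 'bird'
  Word 6: 'lamp'
  Word 7: 'artist'
  Word 8: 'until'
  Word 9: 'on'
  Word 10: 'warm'
Total words: 10

10


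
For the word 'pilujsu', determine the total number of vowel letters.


Scanning each character of 'pilujsu':
  Position 1: 'p' -> consonant (running count: 0)
  Position 2: 'i' -> vowel (running count: 1)
  Position 3: 'l' -> consonant (running count: 1)
  Position 4: 'u' -> vowel (running count: 2)
  Position 5: 'j' -> consonant (running count: 2)
  Position 6: 's' -> consonant (running count: 2)
  Position 7: 'u' -> vowel (running count: 3)
Total vowels: 3

3


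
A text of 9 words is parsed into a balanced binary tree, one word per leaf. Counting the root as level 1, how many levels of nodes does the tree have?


In a balanced binary tree with n leaves the deepest leaf is ceil(log2(n)) edges below the root,
so counting node levels inclusive of root and leaves gives ceil(log2(n)) + 1 levels.
log2(9) = 3.1699
ceil(3.1699) = 4
levels = 4 + 1 = 5

5


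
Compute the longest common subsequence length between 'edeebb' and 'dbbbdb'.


DP table for LCS of 'edeebb' and 'dbbbdb':
       d  b  b  b  d  b
    0  0  0  0  0  0  0
  e 0  0  0  0  0  0  0
  d 0  1  1  1  1  1  1
  e 0  1  1  1  1  1  1
  e 0  1  1  1  1  1  1
  b 0  1  2  2  2  2  2
  b 0  1  2  3  3  3  3
LCS: 'dbb'
LCS length = 3

3


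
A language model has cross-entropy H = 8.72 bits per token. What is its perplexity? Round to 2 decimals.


Perplexity formula: PP = 2^H
H = 8.72
PP = 2^8.72
Decompose: 2^8.72 = 2^8 * 2^0.72
2^8 = 256, 2^0.72 ~ 1.6471820
PP ~ 256 * 1.6471820 = 421.6785920
Rounded to 2 decimals: 421.68

421.68


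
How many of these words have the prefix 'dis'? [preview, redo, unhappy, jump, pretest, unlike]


Checking each word for prefix 'dis':
  'preview' -> no (count: 0)
  'redo' -> no (count: 0)
  'unhappy' -> no (count: 0)
  'jump' -> no (count: 0)
  'pretest' -> no (count: 0)
  'unlike' -> no (count: 0)
Total with prefix 'dis': 0

0


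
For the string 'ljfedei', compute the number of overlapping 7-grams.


String 'ljfedei' has length L = 7.
Number of overlapping n-grams = L - n + 1
Substituting: 7 - 7 + 1 = 1

1


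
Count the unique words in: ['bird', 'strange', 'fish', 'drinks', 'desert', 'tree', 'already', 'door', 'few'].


Listing all tokens and tracking unique types:
  Token 1: 'bird' -> NEW (unique so far: 1)
  Token 2: 'strange' -> NEW (unique so far: 2)
  Token 3: 'fish' -> NEW (unique so far: 3)
  Token 4: 'drinks' -> NEW (unique so far: 4)
  Token 5: 'desert' -> NEW (unique so far: 5)
  Token 6: 'tree' -> NEW (unique so far: 6)
  Token 7: 'already' -> NEW (unique so far: 7)
  Token 8: 'door' -> NEW (unique so far: 8)
  Token 9: 'few' -> NEW (unique so far: 9)
Unique types: ('already', 'bird', 'desert', 'door', 'drinks', 'few', 'fish', 'strange', 'tree')
Vocabulary size: 9

9


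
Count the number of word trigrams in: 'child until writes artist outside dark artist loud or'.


Word trigrams from [9] words:
  Trigram 1: (child until writes)
  Trigram 2: (until writes artist)
  Trigram 3: (writes artist outside)
  Trigram 4: (artist outside dark)
  Trigram 5: (outside dark artist)
  Trigram 6: (dark artist loud)
  Trigram 7: (artist loud or)
Total word trigrams: 9 - 2 = 7

7


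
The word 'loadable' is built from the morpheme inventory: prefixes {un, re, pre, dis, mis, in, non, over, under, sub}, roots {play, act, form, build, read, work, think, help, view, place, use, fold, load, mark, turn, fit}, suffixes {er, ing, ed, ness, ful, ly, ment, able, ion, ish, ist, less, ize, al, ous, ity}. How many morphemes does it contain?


Segmenting 'loadable' against the inventory:
  'load' -> root (morpheme 1)
  'able' -> suffix (morpheme 2)
Total morphemes: 2

2


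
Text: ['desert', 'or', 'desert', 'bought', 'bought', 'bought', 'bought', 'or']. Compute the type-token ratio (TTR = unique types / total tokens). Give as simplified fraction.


Tokens: 8
Unique types: ('bought', 'desert', 'or') = 3
TTR = 3/8
Already in lowest terms.

3/8


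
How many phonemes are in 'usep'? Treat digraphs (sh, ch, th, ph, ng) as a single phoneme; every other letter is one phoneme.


Parsing 'usep' greedily, digraphs first:
  'u' -> vowel phoneme (phonemes so far: 1)
  's' -> consonant phoneme (phonemes so far: 2)
  'e' -> vowel phoneme (phonemes so far: 3)
  'p' -> consonant phoneme (phonemes so far: 4)
Total phonemes: 4

4


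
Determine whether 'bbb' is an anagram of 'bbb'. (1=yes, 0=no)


Sort characters of 'bbb': 'bbb'
Sort characters of 'bbb': 'bbb'
Sorted forms match -> they ARE anagrams
Result: 1

1


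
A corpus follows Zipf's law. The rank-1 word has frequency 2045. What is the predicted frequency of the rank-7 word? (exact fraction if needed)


Zipf's law: freq(rank) = f1 / rank
f1 = 2045, rank = 7
freq = 2045 / 7
GCD(2045, 7) = 1
Simplified: 2045/7

2045/7


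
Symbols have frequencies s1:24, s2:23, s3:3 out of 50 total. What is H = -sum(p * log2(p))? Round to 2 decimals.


Computing entropy H = -sum(p_i * log2(p_i)):
  s1: p = 24/50 = 0.4800, -p*log2(p) = 0.5083
  s2: p = 23/50 = 0.4600, -p*log2(p) = 0.5153
  s3: p = 3/50 = 0.0600, -p*log2(p) = 0.2435
H = sum of terms = 1.2671
Rounded to 2 decimals: 1.27

1.27


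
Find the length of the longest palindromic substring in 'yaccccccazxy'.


Scanning 'yaccccccazxy' for palindromic substrings.
Substring at positions 1-8: 'acccccca'.
Check: reverse('acccccca') = 'acccccca' -> palindrome confirmed.
Neighbouring characters ('y' / 'z') break symmetry, so it cannot extend further.
No longer palindromic substring exists; longest length = 8

8


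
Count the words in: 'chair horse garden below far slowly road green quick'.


Counting words by splitting on spaces:
  Word 1: 'chair'
  Word 2: 'horse'
  Word 3: 'garden'
  Word 4: 'below'
  Word 5: 'far'
  Word 6: 'slowly'
  Word 7: 'road'
  Word 8: 'green'
  Word 9: 'quick'
Total words: 9

9


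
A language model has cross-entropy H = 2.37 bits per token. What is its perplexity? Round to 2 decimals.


Perplexity formula: PP = 2^H
H = 2.37
PP = 2^2.37
Decompose: 2^2.37 = 2^2 * 2^0.37
2^2 = 4, 2^0.37 ~ 1.2923528
PP ~ 4 * 1.2923528 = 5.1694112
Rounded to 2 decimals: 5.17

5.17


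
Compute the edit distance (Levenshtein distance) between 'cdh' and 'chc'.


Building DP table for s1='cdh' (len 3) and s2='chc' (len 3):
       c  h  c
    0  1  2  3
  c 1  0  1  2
  d 2  1  1  2
  h 3  2  1  2
Edit distance = dp[3][3] = 2

2


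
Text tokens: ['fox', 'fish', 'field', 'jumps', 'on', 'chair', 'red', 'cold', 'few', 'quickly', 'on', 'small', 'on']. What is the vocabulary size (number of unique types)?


Listing all tokens and tracking unique types:
  Token 1: 'fox' -> NEW (unique so far: 1)
  Token 2: 'fish' -> NEW (unique so far: 2)
  Token 3: 'field' -> NEW (unique so far: 3)
  Token 4: 'jumps' -> NEW (unique so far: 4)
  Token 5: 'on' -> NEW (unique so far: 5)
  Token 6: 'chair' -> NEW (unique so far: 6)
  Token 7: 'red' -> NEW (unique so far: 7)
  Token 8: 'cold' -> NEW (unique so far: 8)
  Token 9: 'few' -> NEW (unique so far: 9)
  Token 10: 'quickly' -> NEW (unique so far: 10)
  Token 11: 'on' -> duplicate (unique so far: 10)
  Token 12: 'small' -> NEW (unique so far: 11)
  Token 13: 'on' -> duplicate (unique so far: 11)
Unique types: ('chair', 'cold', 'few', 'field', 'fish', 'fox', 'jumps', 'on', 'quickly', 'red', 'small')
Vocabulary size: 11

11


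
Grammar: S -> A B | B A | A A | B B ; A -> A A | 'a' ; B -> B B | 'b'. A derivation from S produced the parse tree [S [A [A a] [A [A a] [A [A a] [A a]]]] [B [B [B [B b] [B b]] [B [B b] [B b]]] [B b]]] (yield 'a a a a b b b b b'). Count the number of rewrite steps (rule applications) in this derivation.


Every bracketed nonterminal node [X ...] in the tree is produced by exactly one rule application.
Reading the tree off as a leftmost derivation:
  Step 1: S  =>  A B   (applied S -> A B)
  Step 2: A B  =>  A A B   (applied A -> A A)
  Step 3: A A B  =>  a A B   (applied A -> a)
  Step 4: a A B  =>  a A A B   (applied A -> A A)
  Step 5: a A A B  =>  a a A B   (applied A -> a)
  Step 6: a a A B  =>  a a A A B   (applied A -> A A)
  Step 7: a a A A B  =>  a a a A B   (applied A -> a)
  Step 8: a a a A B  =>  a a a a B   (applied A -> a)
  Step 9: a a a a B  =>  a a a a B B   (applied B -> B B)
  Step 10: a a a a B B  =>  a a a a B B B   (applied B -> B B)
  Step 11: a a a a B B B  =>  a a a a B B B B   (applied B -> B B)
  Step 12: a a a a B B B B  =>  a a a a b B B B   (applied B -> b)
  Step 13: a a a a b B B B  =>  a a a a b b B B   (applied B -> b)
  Step 14: a a a a b b B B  =>  a a a a b b B B B   (applied B -> B B)
  Step 15: a a a a b b B B B  =>  a a a a b b b B B   (applied B -> b)
  Step 16: a a a a b b b B B  =>  a a a a b b b b B   (applied B -> b)
  Step 17: a a a a b b b b B  =>  a a a a b b b b b   (applied B -> b)
Final yield: a a a a b b b b b
Total rewrite steps: 17

17


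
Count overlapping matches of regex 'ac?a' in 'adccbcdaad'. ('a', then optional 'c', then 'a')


Pattern: ac?a means 'a', then optional 'c', then 'a'.
Scanning 'adccbcdaad' position-by-position:
  Pos 0: window 'adc' -> no
  Pos 1: window 'dcc' -> no
  Pos 2: window 'ccb' -> no
  Pos 3: window 'cbc' -> no
  Pos 4: window 'bcd' -> no
  Pos 5: window 'cda' -> no
  Pos 6: window 'daa' -> no
  Pos 7: window 'aad' -> MATCH
  Pos 8: window 'ad' -> no
  Pos 9: window 'd' -> no
Total matches: 1

1


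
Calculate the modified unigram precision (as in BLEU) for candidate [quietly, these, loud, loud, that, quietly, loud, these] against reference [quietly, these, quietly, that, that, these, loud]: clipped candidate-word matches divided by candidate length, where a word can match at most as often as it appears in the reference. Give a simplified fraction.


Reference word counts: {'loud': 1, 'quietly': 2, 'that': 2, 'these': 2}
Checking each candidate word (with clipping):
  'quietly' -> in reference (ref count 2, used 1/2) -> match (matches: 1)
  'these' -> in reference (ref count 2, used 1/2) -> match (matches: 2)
  'loud' -> in reference (ref count 1, used 1/1) -> match (matches: 3)
  'loud' -> ref count 1 already used up (1/1) -> clipped, no match (matches: 3)
  'that' -> in reference (ref count 2, used 1/2) -> match (matches: 4)
  'quietly' -> in reference (ref count 2, used 2/2) -> match (matches: 5)
  'loud' -> ref count 1 already used up (1/1) -> clipped, no match (matches: 5)
  'these' -> in reference (ref count 2, used 2/2) -> match (matches: 6)
Clipped matches: 6, Candidate length: 8
Precision = 6/8 = 3/4

3/4


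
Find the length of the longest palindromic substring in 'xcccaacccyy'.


Scanning 'xcccaacccyy' for palindromic substrings.
Substring at positions 1-8: 'cccaaccc'.
Check: reverse('cccaaccc') = 'cccaaccc' -> palindrome confirmed.
Neighbouring characters ('x' / 'y') break symmetry, so it cannot extend further.
No longer palindromic substring exists; longest length = 8

8


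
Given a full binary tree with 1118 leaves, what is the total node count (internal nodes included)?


Leaf nodes (terminals): 1118
Internal nodes = n - 1 = 1118 - 1 = 1117
Total = leaves + internal = 1118 + 1117 = 2235

2235


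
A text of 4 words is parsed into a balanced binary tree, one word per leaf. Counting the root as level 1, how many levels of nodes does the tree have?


In a balanced binary tree with n leaves the deepest leaf is ceil(log2(n)) edges below the root,
so counting node levels inclusive of root and leaves gives ceil(log2(n)) + 1 levels.
log2(4) = 2.0000
ceil(2.0000) = 2
levels = 2 + 1 = 3

3


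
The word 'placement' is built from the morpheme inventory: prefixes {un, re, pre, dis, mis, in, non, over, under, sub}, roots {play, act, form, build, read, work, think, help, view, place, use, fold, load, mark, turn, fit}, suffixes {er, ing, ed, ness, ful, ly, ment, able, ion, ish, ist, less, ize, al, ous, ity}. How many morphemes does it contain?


Segmenting 'placement' against the inventory:
  'place' -> root (morpheme 1)
  'ment' -> suffix (morpheme 2)
Total morphemes: 2

2


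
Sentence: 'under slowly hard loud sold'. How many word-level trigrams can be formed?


Word trigrams from [5] words:
  Trigram 1: (under slowly hard)
  Trigram 2: (slowly hard loud)
  Trigram 3: (hard loud sold)
Total word trigrams: 5 - 2 = 3

3


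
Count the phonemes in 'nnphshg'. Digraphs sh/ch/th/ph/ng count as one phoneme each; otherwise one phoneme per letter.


Parsing 'nnphshg' greedily, digraphs first:
  'n' -> consonant phoneme (phonemes so far: 1)
  'n' -> consonant phoneme (phonemes so far: 2)
  'ph' -> digraph (1 consonant phoneme) (phonemes so far: 3)
  'sh' -> digraph (1 consonant phoneme) (phonemes so far: 4)
  'g' -> consonant phoneme (phonemes so far: 5)
Total phonemes: 5

5


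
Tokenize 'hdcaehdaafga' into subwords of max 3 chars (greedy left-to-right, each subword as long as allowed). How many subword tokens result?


'hdcaehdaafga' has 12 characters.
Chunking with max size 3:
  Chunk 1: 'hdc' (positions 0-2)
  Chunk 2: 'aeh' (positions 3-5)
  Chunk 3: 'daa' (positions 6-8)
  Chunk 4: 'fga' (positions 9-11)
Total chunks: ceil(12 / 3) = 4

4


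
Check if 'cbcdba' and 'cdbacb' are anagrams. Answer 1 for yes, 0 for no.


Sort characters of 'cbcdba': 'abbccd'
Sort characters of 'cdbacb': 'abbccd'
Sorted forms match -> they ARE anagrams
Result: 1

1


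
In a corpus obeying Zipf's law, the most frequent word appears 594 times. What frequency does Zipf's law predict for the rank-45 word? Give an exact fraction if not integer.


Zipf's law: freq(rank) = f1 / rank
f1 = 594, rank = 45
freq = 594 / 45
GCD(594, 45) = 9
Simplified: 66/5

66/5


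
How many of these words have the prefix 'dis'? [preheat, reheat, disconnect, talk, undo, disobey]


Checking each word for prefix 'dis':
  'preheat' -> no (count: 0)
  'reheat' -> no (count: 0)
  'disconnect' -> YES, starts with 'dis' (count: 1)
  'talk' -> no (count: 1)
  'undo' -> no (count: 1)
  'disobey' -> YES, starts with 'dis' (count: 2)
Total with prefix 'dis': 2

2


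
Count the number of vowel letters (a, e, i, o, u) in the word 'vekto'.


Scanning each character of 'vekto':
  Position 1: 'v' -> consonant (running count: 0)
  Position 2: 'e' -> vowel (running count: 1)
  Position 3: 'k' -> consonant (running count: 1)
  Position 4: 't' -> consonant (running count: 1)
  Position 5: 'o' -> vowel (running count: 2)
Total vowels: 2

2


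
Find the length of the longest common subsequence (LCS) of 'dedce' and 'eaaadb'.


DP table for LCS of 'dedce' and 'eaaadb':
       e  a  a  a  d  b
    0  0  0  0  0  0  0
  d 0  0  0  0  0  1  1
  e 0  1  1  1  1  1  1
  d 0  1  1  1  1  2  2
  c 0  1  1  1  1  2  2
  e 0  1  1  1  1  2  2
LCS: 'ed'
LCS length = 2

2


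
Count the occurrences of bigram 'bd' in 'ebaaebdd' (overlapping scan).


Scanning 'ebaaebdd' for bigram 'bd':
  Position 0: 'eb' -> no
  Position 1: 'ba' -> no
  Position 2: 'aa' -> no
  Position 3: 'ae' -> no
  Position 4: 'eb' -> no
  Position 5: 'bd' -> MATCH
  Position 6: 'dd' -> no
Total matches: 1

1


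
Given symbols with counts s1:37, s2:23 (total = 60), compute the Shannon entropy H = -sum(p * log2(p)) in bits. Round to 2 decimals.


Computing entropy H = -sum(p_i * log2(p_i)):
  s1: p = 37/60 = 0.6167, -p*log2(p) = 0.4301
  s2: p = 23/60 = 0.3833, -p*log2(p) = 0.5303
H = sum of terms = 0.9604
Rounded to 2 decimals: 0.96

0.96


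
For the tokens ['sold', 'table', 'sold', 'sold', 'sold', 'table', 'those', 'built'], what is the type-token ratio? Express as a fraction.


Tokens: 8
Unique types: ('built', 'sold', 'table', 'those') = 4
TTR = 4/8
Simplify: divide both by 4 -> 1/2
TTR = 1/2

1/2


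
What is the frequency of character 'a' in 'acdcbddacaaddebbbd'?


Scanning 'acdcbddacaaddebbbd' for 'a':
  Position 0: 'a' -> MATCH (count: 1)
  Position 7: 'a' -> MATCH (count: 2)
  Position 9: 'a' -> MATCH (count: 3)
  Position 10: 'a' -> MATCH (count: 4)
Total occurrences of 'a': 4

4


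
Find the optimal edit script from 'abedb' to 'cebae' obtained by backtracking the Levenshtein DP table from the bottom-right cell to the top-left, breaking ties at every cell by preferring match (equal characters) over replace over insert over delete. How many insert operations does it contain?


Edit distance = 5. Backtracking from cell (5, 5) with preference match > replace > insert > delete,
then listing the resulting alignment 'abedb' -> 'cebae' left to right:
  Step 1: replace a->c
  Step 2: replace b->e
  Step 3: replace e->b
  Step 4: replace d->a
  Step 5: replace b->e
Total insertions: 0

0


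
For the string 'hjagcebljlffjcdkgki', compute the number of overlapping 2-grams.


String 'hjagcebljlffjcdkgki' has length L = 19.
Number of overlapping n-grams = L - n + 1
Substituting: 19 - 2 + 1 = 18

18


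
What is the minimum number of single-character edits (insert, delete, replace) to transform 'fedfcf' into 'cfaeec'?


Building DP table for s1='fedfcf' (len 6) and s2='cfaeec' (len 6):
       c  f  a  e  e  c
    0  1  2  3  4  5  6
  f 1  1  1  2  3  4  5
  e 2  2  2  2  2  3  4
  d 3  3  3  3  3  3  4
  f 4  4  3  4  4  4  4
  c 5  4  4  4  5  5  4
  f 6  5  4  5  5  6  5
Edit distance = dp[6][6] = 5

5


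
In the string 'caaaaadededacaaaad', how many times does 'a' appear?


Scanning 'caaaaadededacaaaad' for 'a':
  Position 1: 'a' -> MATCH (count: 1)
  Position 2: 'a' -> MATCH (count: 2)
  Position 3: 'a' -> MATCH (count: 3)
  Position 4: 'a' -> MATCH (count: 4)
  Position 5: 'a' -> MATCH (count: 5)
  Position 11: 'a' -> MATCH (count: 6)
  Position 13: 'a' -> MATCH (count: 7)
  Position 14: 'a' -> MATCH (count: 8)
  Position 15: 'a' -> MATCH (count: 9)
  Position 16: 'a' -> MATCH (count: 10)
Total occurrences of 'a': 10

10


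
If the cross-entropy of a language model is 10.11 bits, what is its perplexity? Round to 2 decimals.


Perplexity formula: PP = 2^H
H = 10.11
PP = 2^10.11
Decompose: 2^10.11 = 2^10 * 2^0.11
2^10 = 1024, 2^0.11 ~ 1.0792282
PP ~ 1024 * 1.0792282 = 1105.1296768
Rounded to 2 decimals: 1105.13

1105.13


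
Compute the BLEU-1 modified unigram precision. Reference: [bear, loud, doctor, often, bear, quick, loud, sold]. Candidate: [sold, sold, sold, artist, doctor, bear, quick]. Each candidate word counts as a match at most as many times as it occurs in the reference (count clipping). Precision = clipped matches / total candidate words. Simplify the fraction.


Reference word counts: {'bear': 2, 'doctor': 1, 'loud': 2, 'often': 1, 'quick': 1, 'sold': 1}
Checking each candidate word (with clipping):
  'sold' -> in reference (ref count 1, used 1/1) -> match (matches: 1)
  'sold' -> ref count 1 already used up (1/1) -> clipped, no match (matches: 1)
  'sold' -> ref count 1 already used up (1/1) -> clipped, no match (matches: 1)
  'artist' -> not in reference -> no match (matches: 1)
  'doctor' -> in reference (ref count 1, used 1/1) -> match (matches: 2)
  'bear' -> in reference (ref count 2, used 1/2) -> match (matches: 3)
  'quick' -> in reference (ref count 1, used 1/1) -> match (matches: 4)
Clipped matches: 4, Candidate length: 7
Precision = 4/7

4/7


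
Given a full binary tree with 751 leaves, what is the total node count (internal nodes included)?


Leaf nodes (terminals): 751
Internal nodes = n - 1 = 751 - 1 = 750
Total = leaves + internal = 751 + 750 = 1501

1501


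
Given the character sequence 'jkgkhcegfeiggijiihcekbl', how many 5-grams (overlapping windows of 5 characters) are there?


String 'jkgkhcegfeiggijiihcekbl' has length L = 23.
Number of overlapping n-grams = L - n + 1
Substituting: 23 - 5 + 1 = 19

19


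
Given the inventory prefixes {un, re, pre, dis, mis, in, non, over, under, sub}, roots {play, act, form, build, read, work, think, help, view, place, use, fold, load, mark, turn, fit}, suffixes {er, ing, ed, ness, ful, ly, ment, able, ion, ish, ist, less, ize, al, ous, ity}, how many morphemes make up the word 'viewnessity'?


Segmenting 'viewnessity' against the inventory:
  'view' -> root (morpheme 1)
  'ness' -> suffix (morpheme 2)
  'ity' -> suffix (morpheme 3)
Total morphemes: 3

3


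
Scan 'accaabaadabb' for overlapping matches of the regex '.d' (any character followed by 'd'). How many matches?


Pattern: .d means any character followed by 'd'.
Scanning 'accaabaadabb' position-by-position:
  Pos 0: window 'ac' -> no
  Pos 1: window 'cc' -> no
  Pos 2: window 'ca' -> no
  Pos 3: window 'aa' -> no
  Pos 4: window 'ab' -> no
  Pos 5: window 'ba' -> no
  Pos 6: window 'aa' -> no
  Pos 7: window 'ad' -> MATCH
  Pos 8: window 'da' -> no
  Pos 9: window 'ab' -> no
  Pos 10: window 'bb' -> no
  Pos 11: window 'b' -> no
Total matches: 1

1


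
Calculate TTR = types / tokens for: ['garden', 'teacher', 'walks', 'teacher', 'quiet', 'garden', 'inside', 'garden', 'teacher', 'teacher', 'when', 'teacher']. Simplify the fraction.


Tokens: 12
Unique types: ('garden', 'inside', 'quiet', 'teacher', 'walks', 'when') = 6
TTR = 6/12
Simplify: divide both by 6 -> 1/2
TTR = 1/2

1/2


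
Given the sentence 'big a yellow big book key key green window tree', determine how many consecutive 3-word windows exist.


Word trigrams from [10] words:
  Trigram 1: (big a yellow)
  Trigram 2: (a yellow big)
  Trigram 3: (yellow big book)
  Trigram 4: (big book key)
  Trigram 5: (book key key)
  Trigram 6: (key key green)
  Trigram 7: (key green window)
  Trigram 8: (green window tree)
Total word trigrams: 10 - 2 = 8

8


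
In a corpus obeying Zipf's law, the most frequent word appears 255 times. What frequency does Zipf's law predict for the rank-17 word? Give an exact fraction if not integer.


Zipf's law: freq(rank) = f1 / rank
f1 = 255, rank = 17
freq = 255 / 17
= 15

15


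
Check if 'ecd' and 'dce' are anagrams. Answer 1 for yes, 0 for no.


Sort characters of 'ecd': 'cde'
Sort characters of 'dce': 'cde'
Sorted forms match -> they ARE anagrams
Result: 1

1


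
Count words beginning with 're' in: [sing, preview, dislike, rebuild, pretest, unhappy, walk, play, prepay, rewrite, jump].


Checking each word for prefix 're':
  'sing' -> no (count: 0)
  'preview' -> no (count: 0)
  'dislike' -> no (count: 0)
  'rebuild' -> YES, starts with 're' (count: 1)
  'pretest' -> no (count: 1)
  'unhappy' -> no (count: 1)
  'walk' -> no (count: 1)
  'play' -> no (count: 1)
  'prepay' -> no (count: 1)
  'rewrite' -> YES, starts with 're' (count: 2)
  'jump' -> no (count: 2)
Total with prefix 're': 2

2


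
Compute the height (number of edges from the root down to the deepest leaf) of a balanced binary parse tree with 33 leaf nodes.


In a balanced binary tree with n leaves the deepest leaf is ceil(log2(n)) edges below the root.
log2(33) = 5.0444
ceil(5.0444) = 6
height (edges) = 6

6


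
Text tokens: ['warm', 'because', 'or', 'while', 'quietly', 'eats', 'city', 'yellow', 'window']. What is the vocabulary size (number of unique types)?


Listing all tokens and tracking unique types:
  Token 1: 'warm' -> NEW (unique so far: 1)
  Token 2: 'because' -> NEW (unique so far: 2)
  Token 3: 'or' -> NEW (unique so far: 3)
  Token 4: 'while' -> NEW (unique so far: 4)
  Token 5: 'quietly' -> NEW (unique so far: 5)
  Token 6: 'eats' -> NEW (unique so far: 6)
  Token 7: 'city' -> NEW (unique so far: 7)
  Token 8: 'yellow' -> NEW (unique so far: 8)
  Token 9: 'window' -> NEW (unique so far: 9)
Unique types: ('because', 'city', 'eats', 'or', 'quietly', 'warm', 'while', 'window', 'yellow')
Vocabulary size: 9

9


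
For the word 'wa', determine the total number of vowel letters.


Scanning each character of 'wa':
  Position 1: 'w' -> consonant (running count: 0)
  Position 2: 'a' -> vowel (running count: 1)
Total vowels: 1

1


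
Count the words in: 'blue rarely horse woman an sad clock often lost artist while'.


Counting words by splitting on spaces:
  Word 1: 'blue'
  Word 2: 'rarely'
  Word 3: 'horse'
  Word 4: 'woman'
  Word 5: 'an'
  Word 6: 'sad'
  Word 7: 'clock'
  Word 8: 'often'
  Word 9: 'lost'
  Word 10: 'artist'
  Word 11: 'while'
Total words: 11

11


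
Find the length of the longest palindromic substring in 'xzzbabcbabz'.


Scanning 'xzzbabcbabz' for palindromic substrings.
Substring at positions 2-10: 'zbabcbabz'.
Check: reverse('zbabcbabz') = 'zbabcbabz' -> palindrome confirmed.
Neighbouring characters ('z' / '-') break symmetry, so it cannot extend further.
No longer palindromic substring exists; longest length = 9

9


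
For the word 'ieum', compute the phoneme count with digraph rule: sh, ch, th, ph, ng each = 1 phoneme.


Parsing 'ieum' greedily, digraphs first:
  'i' -> vowel phoneme (phonemes so far: 1)
  'e' -> vowel phoneme (phonemes so far: 2)
  'u' -> vowel phoneme (phonemes so far: 3)
  'm' -> consonant phoneme (phonemes so far: 4)
Total phonemes: 4

4


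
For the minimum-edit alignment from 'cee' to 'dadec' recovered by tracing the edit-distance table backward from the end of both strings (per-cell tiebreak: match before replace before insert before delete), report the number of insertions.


Edit distance = 4. Backtracking from cell (3, 5) with preference match > replace > insert > delete,
then listing the resulting alignment 'cee' -> 'dadec' left to right:
  Step 1: insert 'd' [insertion #1]
  Step 2: insert 'a' [insertion #2]
  Step 3: replace c->d
  Step 4: keep 'e'
  Step 5: replace e->c
Total insertions: 2

2


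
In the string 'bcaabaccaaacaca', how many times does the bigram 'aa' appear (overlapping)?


Scanning 'bcaabaccaaacaca' for bigram 'aa':
  Position 0: 'bc' -> no
  Position 1: 'ca' -> no
  Position 2: 'aa' -> MATCH
  Position 3: 'ab' -> no
  Position 4: 'ba' -> no
  Position 5: 'ac' -> no
  Position 6: 'cc' -> no
  Position 7: 'ca' -> no
  Position 8: 'aa' -> MATCH
  Position 9: 'aa' -> MATCH
  Position 10: 'ac' -> no
  Position 11: 'ca' -> no
  Position 12: 'ac' -> no
  Position 13: 'ca' -> no
Total matches: 3

3


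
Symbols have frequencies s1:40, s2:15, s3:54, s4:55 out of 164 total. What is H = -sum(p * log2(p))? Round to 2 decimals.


Computing entropy H = -sum(p_i * log2(p_i)):
  s1: p = 40/164 = 0.2439, -p*log2(p) = 0.4965
  s2: p = 15/164 = 0.0915, -p*log2(p) = 0.3156
  s3: p = 54/164 = 0.3293, -p*log2(p) = 0.5277
  s4: p = 55/164 = 0.3354, -p*log2(p) = 0.5286
H = sum of terms = 1.8684
Rounded to 2 decimals: 1.87

1.87


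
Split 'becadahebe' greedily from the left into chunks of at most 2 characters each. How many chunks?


'becadahebe' has 10 characters.
Chunking with max size 2:
  Chunk 1: 'be' (positions 0-1)
  Chunk 2: 'ca' (positions 2-3)
  Chunk 3: 'da' (positions 4-5)
  Chunk 4: 'he' (positions 6-7)
  Chunk 5: 'be' (positions 8-9)
Total chunks: ceil(10 / 2) = 5

5


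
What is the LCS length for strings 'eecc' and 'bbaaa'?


DP table for LCS of 'eecc' and 'bbaaa':
       b  b  a  a  a
    0  0  0  0  0  0
  e 0  0  0  0  0  0
  e 0  0  0  0  0  0
  c 0  0  0  0  0  0
  c 0  0  0  0  0  0
LCS length = 0

0


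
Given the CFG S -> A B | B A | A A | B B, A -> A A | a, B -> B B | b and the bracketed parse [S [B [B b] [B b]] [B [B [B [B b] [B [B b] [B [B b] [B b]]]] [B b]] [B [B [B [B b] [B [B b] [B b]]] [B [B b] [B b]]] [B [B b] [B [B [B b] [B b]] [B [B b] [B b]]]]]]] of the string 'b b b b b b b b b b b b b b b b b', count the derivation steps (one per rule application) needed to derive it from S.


Every bracketed nonterminal node [X ...] in the tree is produced by exactly one rule application.
Reading the tree off as a leftmost derivation:
  Step 1: S  =>  B B   (applied S -> B B)
  Step 2: B B  =>  B B B   (applied B -> B B)
  Step 3: B B B  =>  b B B   (applied B -> b)
  Step 4: b B B  =>  b b B   (applied B -> b)
  Step 5: b b B  =>  b b B B   (applied B -> B B)
  Step 6: b b B B  =>  b b B B B   (applied B -> B B)
  Step 7: b b B B B  =>  b b B B B B   (applied B -> B B)
  Step 8: b b B B B B  =>  b b b B B B   (applied B -> b)
  Step 9: b b b B B B  =>  b b b B B B B   (applied B -> B B)
  Step 10: b b b B B B B  =>  b b b b B B B   (applied B -> b)
  Step 11: b b b b B B B  =>  b b b b B B B B   (applied B -> B B)
  Step 12: b b b b B B B B  =>  b b b b b B B B   (applied B -> b)
  Step 13: b b b b b B B B  =>  b b b b b b B B   (applied B -> b)
  Step 14: b b b b b b B B  =>  b b b b b b b B   (applied B -> b)
  Step 15: b b b b b b b B  =>  b b b b b b b B B   (applied B -> B B)
  Step 16: b b b b b b b B B  =>  b b b b b b b B B B   (applied B -> B B)
  Step 17: b b b b b b b B B B  =>  b b b b b b b B B B B   (applied B -> B B)
  Step 18: b b b b b b b B B B B  =>  b b b b b b b b B B B   (applied B -> b)
  Step 19: b b b b b b b b B B B  =>  b b b b b b b b B B B B   (applied B -> B B)
  Step 20: b b b b b b b b B B B B  =>  b b b b b b b b b B B B   (applied B -> b)
  Step 21: b b b b b b b b b B B B  =>  b b b b b b b b b b B B   (applied B -> b)
  Step 22: b b b b b b b b b b B B  =>  b b b b b b b b b b B B B   (applied B -> B B)
  Step 23: b b b b b b b b b b B B B  =>  b b b b b b b b b b b B B   (applied B -> b)
  Step 24: b b b b b b b b b b b B B  =>  b b b b b b b b b b b b B   (applied B -> b)
  Step 25: b b b b b b b b b b b b B  =>  b b b b b b b b b b b b B B   (applied B -> B B)
  Step 26: b b b b b b b b b b b b B B  =>  b b b b b b b b b b b b b B   (applied B -> b)
  Step 27: b b b b b b b b b b b b b B  =>  b b b b b b b b b b b b b B B   (applied B -> B B)
  Step 28: b b b b b b b b b b b b b B B  =>  b b b b b b b b b b b b b B B B   (applied B -> B B)
  Step 29: b b b b b b b b b b b b b B B B  =>  b b b b b b b b b b b b b b B B   (applied B -> b)
  Step 30: b b b b b b b b b b b b b b B B  =>  b b b b b b b b b b b b b b b B   (applied B -> b)
  Step 31: b b b b b b b b b b b b b b b B  =>  b b b b b b b b b b b b b b b B B   (applied B -> B B)
  Step 32: b b b b b b b b b b b b b b b B B  =>  b b b b b b b b b b b b b b b b B   (applied B -> b)
  Step 33: b b b b b b b b b b b b b b b b B  =>  b b b b b b b b b b b b b b b b b   (applied B -> b)
Final yield: b b b b b b b b b b b b b b b b b
Total rewrite steps: 33

33


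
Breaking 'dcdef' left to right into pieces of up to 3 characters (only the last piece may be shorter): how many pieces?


'dcdef' has 5 characters.
Chunking with max size 3:
  Chunk 1: 'dcd' (positions 0-2)
  Chunk 2: 'ef' (positions 3-4)
Total chunks: ceil(5 / 3) = 2

2


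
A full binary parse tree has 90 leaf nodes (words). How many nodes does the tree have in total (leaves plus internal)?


Leaf nodes (terminals): 90
Internal nodes = n - 1 = 90 - 1 = 89
Total = leaves + internal = 90 + 89 = 179

179


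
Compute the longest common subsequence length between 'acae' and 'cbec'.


DP table for LCS of 'acae' and 'cbec':
       c  b  e  c
    0  0  0  0  0
  a 0  0  0  0  0
  c 0  1  1  1  1
  a 0  1  1  1  1
  e 0  1  1  2  2
LCS: 'ce'
LCS length = 2

2


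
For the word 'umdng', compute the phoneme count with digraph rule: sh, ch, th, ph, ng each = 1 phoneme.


Parsing 'umdng' greedily, digraphs first:
  'u' -> vowel phoneme (phonemes so far: 1)
  'm' -> consonant phoneme (phonemes so far: 2)
  'd' -> consonant phoneme (phonemes so far: 3)
  'ng' -> digraph (1 consonant phoneme) (phonemes so far: 4)
Total phonemes: 4

4


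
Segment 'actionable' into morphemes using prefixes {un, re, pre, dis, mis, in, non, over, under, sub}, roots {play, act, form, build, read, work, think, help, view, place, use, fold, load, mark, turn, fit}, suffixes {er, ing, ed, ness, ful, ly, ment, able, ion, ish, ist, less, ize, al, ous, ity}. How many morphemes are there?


Segmenting 'actionable' against the inventory:
  'act' -> root (morpheme 1)
  'ion' -> suffix (morpheme 2)
  'able' -> suffix (morpheme 3)
Total morphemes: 3

3


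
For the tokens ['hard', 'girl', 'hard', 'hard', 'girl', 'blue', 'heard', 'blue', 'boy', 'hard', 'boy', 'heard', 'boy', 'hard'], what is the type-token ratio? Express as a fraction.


Tokens: 14
Unique types: ('blue', 'boy', 'girl', 'hard', 'heard') = 5
TTR = 5/14
Already in lowest terms.

5/14


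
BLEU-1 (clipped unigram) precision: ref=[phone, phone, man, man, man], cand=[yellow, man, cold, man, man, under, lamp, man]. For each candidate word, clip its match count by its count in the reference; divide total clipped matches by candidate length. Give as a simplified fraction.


Reference word counts: {'man': 3, 'phone': 2}
Checking each candidate word (with clipping):
  'yellow' -> not in reference -> no match (matches: 0)
  'man' -> in reference (ref count 3, used 1/3) -> match (matches: 1)
  'cold' -> not in reference -> no match (matches: 1)
  'man' -> in reference (ref count 3, used 2/3) -> match (matches: 2)
  'man' -> in reference (ref count 3, used 3/3) -> match (matches: 3)
  'under' -> not in reference -> no match (matches: 3)
  'lamp' -> not in reference -> no match (matches: 3)
  'man' -> ref count 3 already used up (3/3) -> clipped, no match (matches: 3)
Clipped matches: 3, Candidate length: 8
Precision = 3/8

3/8


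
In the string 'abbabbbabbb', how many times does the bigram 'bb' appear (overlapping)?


Scanning 'abbabbbabbb' for bigram 'bb':
  Position 0: 'ab' -> no
  Position 1: 'bb' -> MATCH
  Position 2: 'ba' -> no
  Position 3: 'ab' -> no
  Position 4: 'bb' -> MATCH
  Position 5: 'bb' -> MATCH
  Position 6: 'ba' -> no
  Position 7: 'ab' -> no
  Position 8: 'bb' -> MATCH
  Position 9: 'bb' -> MATCH
Total matches: 5

5


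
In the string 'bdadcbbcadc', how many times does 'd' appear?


Scanning 'bdadcbbcadc' for 'd':
  Position 1: 'd' -> MATCH (count: 1)
  Position 3: 'd' -> MATCH (count: 2)
  Position 9: 'd' -> MATCH (count: 3)
Total occurrences of 'd': 3

3


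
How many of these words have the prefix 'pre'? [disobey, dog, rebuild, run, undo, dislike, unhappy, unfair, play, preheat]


Checking each word for prefix 'pre':
  'disobey' -> no (count: 0)
  'dog' -> no (count: 0)
  'rebuild' -> no (count: 0)
  'run' -> no (count: 0)
  'undo' -> no (count: 0)
  'dislike' -> no (count: 0)
  'unhappy' -> no (count: 0)
  'unfair' -> no (count: 0)
  'play' -> no (count: 0)
  'preheat' -> YES, starts with 'pre' (count: 1)
Total with prefix 'pre': 1

1


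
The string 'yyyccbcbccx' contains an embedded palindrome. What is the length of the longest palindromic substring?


Scanning 'yyyccbcbccx' for palindromic substrings.
Substring at positions 3-9: 'ccbcbcc'.
Check: reverse('ccbcbcc') = 'ccbcbcc' -> palindrome confirmed.
Neighbouring characters ('y' / 'x') break symmetry, so it cannot extend further.
No longer palindromic substring exists; longest length = 7

7


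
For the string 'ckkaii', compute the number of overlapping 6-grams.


String 'ckkaii' has length L = 6.
Number of overlapping n-grams = L - n + 1
Substituting: 6 - 6 + 1 = 1

1


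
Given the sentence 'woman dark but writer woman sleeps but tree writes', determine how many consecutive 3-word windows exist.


Word trigrams from [9] words:
  Trigram 1: (woman dark but)
  Trigram 2: (dark but writer)
  Trigram 3: (but writer woman)
  Trigram 4: (writer woman sleeps)
  Trigram 5: (woman sleeps but)
  Trigram 6: (sleeps but tree)
  Trigram 7: (but tree writes)
Total word trigrams: 9 - 2 = 7

7


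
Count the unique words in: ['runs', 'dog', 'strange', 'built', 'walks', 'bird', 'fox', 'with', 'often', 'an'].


Listing all tokens and tracking unique types:
  Token 1: 'runs' -> NEW (unique so far: 1)
  Token 2: 'dog' -> NEW (unique so far: 2)
  Token 3: 'strange' -> NEW (unique so far: 3)
  Token 4: 'built' -> NEW (unique so far: 4)
  Token 5: 'walks' -> NEW (unique so far: 5)
  Token 6: 'bird' -> NEW (unique so far: 6)
  Token 7: 'fox' -> NEW (unique so far: 7)
  Token 8: 'with' -> NEW (unique so far: 8)
  Token 9: 'often' -> NEW (unique so far: 9)
  Token 10: 'an' -> NEW (unique so far: 10)
Unique types: ('an', 'bird', 'built', 'dog', 'fox', 'often', 'runs', 'strange', 'walks', 'with')
Vocabulary size: 10

10


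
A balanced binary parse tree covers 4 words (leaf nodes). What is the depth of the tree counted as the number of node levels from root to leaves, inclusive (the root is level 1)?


In a balanced binary tree with n leaves the deepest leaf is ceil(log2(n)) edges below the root,
so counting node levels inclusive of root and leaves gives ceil(log2(n)) + 1 levels.
log2(4) = 2.0000
ceil(2.0000) = 2
levels = 2 + 1 = 3

3


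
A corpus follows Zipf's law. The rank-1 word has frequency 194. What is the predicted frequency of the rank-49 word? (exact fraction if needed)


Zipf's law: freq(rank) = f1 / rank
f1 = 194, rank = 49
freq = 194 / 49
GCD(194, 49) = 1
Simplified: 194/49

194/49


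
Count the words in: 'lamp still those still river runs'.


Counting words by splitting on spaces:
  Word 1: 'lamp'
  Word 2: 'still'
  Word 3: 'those'
  Word 4: 'still'
  Word 5: 'river'
  Word 6: 'runs'
Total words: 6

6


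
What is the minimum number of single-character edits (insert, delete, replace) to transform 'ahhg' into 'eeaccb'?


Building DP table for s1='ahhg' (len 4) and s2='eeaccb' (len 6):
       e  e  a  c  c  b
    0  1  2  3  4  5  6
  a 1  1  2  2  3  4  5
  h 2  2  2  3  3  4  5
  h 3  3  3  3  4  4  5
  g 4  4  4  4  4  5  5
Edit distance = dp[4][6] = 5

5
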